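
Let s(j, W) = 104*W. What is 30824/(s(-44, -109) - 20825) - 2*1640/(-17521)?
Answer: -434579224/563492881 ≈ -0.77122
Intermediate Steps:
30824/(s(-44, -109) - 20825) - 2*1640/(-17521) = 30824/(104*(-109) - 20825) - 2*1640/(-17521) = 30824/(-11336 - 20825) - 3280*(-1/17521) = 30824/(-32161) + 3280/17521 = 30824*(-1/32161) + 3280/17521 = -30824/32161 + 3280/17521 = -434579224/563492881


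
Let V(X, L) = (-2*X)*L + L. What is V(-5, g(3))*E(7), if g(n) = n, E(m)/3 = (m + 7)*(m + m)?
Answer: 19404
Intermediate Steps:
E(m) = 6*m*(7 + m) (E(m) = 3*((m + 7)*(m + m)) = 3*((7 + m)*(2*m)) = 3*(2*m*(7 + m)) = 6*m*(7 + m))
V(X, L) = L - 2*L*X (V(X, L) = -2*L*X + L = L - 2*L*X)
V(-5, g(3))*E(7) = (3*(1 - 2*(-5)))*(6*7*(7 + 7)) = (3*(1 + 10))*(6*7*14) = (3*11)*588 = 33*588 = 19404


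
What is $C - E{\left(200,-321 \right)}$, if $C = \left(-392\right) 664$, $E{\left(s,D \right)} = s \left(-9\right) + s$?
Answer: $-258688$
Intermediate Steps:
$E{\left(s,D \right)} = - 8 s$ ($E{\left(s,D \right)} = - 9 s + s = - 8 s$)
$C = -260288$
$C - E{\left(200,-321 \right)} = -260288 - \left(-8\right) 200 = -260288 - -1600 = -260288 + 1600 = -258688$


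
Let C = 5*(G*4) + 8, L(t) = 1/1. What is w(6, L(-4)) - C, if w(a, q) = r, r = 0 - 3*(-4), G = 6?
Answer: -116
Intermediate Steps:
L(t) = 1
r = 12 (r = 0 + 12 = 12)
w(a, q) = 12
C = 128 (C = 5*(6*4) + 8 = 5*24 + 8 = 120 + 8 = 128)
w(6, L(-4)) - C = 12 - 1*128 = 12 - 128 = -116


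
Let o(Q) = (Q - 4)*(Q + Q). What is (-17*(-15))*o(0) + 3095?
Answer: 3095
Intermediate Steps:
o(Q) = 2*Q*(-4 + Q) (o(Q) = (-4 + Q)*(2*Q) = 2*Q*(-4 + Q))
(-17*(-15))*o(0) + 3095 = (-17*(-15))*(2*0*(-4 + 0)) + 3095 = 255*(2*0*(-4)) + 3095 = 255*0 + 3095 = 0 + 3095 = 3095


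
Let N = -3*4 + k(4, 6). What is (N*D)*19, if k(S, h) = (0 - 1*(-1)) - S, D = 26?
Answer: -7410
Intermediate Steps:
k(S, h) = 1 - S (k(S, h) = (0 + 1) - S = 1 - S)
N = -15 (N = -3*4 + (1 - 1*4) = -12 + (1 - 4) = -12 - 3 = -15)
(N*D)*19 = -15*26*19 = -390*19 = -7410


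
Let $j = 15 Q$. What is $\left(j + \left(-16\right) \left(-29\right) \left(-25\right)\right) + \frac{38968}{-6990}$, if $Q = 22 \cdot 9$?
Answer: $- \frac{30181334}{3495} \approx -8635.6$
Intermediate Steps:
$Q = 198$
$j = 2970$ ($j = 15 \cdot 198 = 2970$)
$\left(j + \left(-16\right) \left(-29\right) \left(-25\right)\right) + \frac{38968}{-6990} = \left(2970 + \left(-16\right) \left(-29\right) \left(-25\right)\right) + \frac{38968}{-6990} = \left(2970 + 464 \left(-25\right)\right) + 38968 \left(- \frac{1}{6990}\right) = \left(2970 - 11600\right) - \frac{19484}{3495} = -8630 - \frac{19484}{3495} = - \frac{30181334}{3495}$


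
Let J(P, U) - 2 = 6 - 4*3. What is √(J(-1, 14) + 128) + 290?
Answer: 290 + 2*√31 ≈ 301.14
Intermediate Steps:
J(P, U) = -4 (J(P, U) = 2 + (6 - 4*3) = 2 + (6 - 12) = 2 - 6 = -4)
√(J(-1, 14) + 128) + 290 = √(-4 + 128) + 290 = √124 + 290 = 2*√31 + 290 = 290 + 2*√31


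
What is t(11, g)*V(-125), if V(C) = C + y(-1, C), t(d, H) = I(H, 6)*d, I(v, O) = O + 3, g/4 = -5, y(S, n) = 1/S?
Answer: -12474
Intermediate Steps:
g = -20 (g = 4*(-5) = -20)
I(v, O) = 3 + O
t(d, H) = 9*d (t(d, H) = (3 + 6)*d = 9*d)
V(C) = -1 + C (V(C) = C + 1/(-1) = C - 1 = -1 + C)
t(11, g)*V(-125) = (9*11)*(-1 - 125) = 99*(-126) = -12474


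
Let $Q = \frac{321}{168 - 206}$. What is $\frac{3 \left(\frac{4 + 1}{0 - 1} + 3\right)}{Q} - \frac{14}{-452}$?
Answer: $\frac{17925}{24182} \approx 0.74125$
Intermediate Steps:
$Q = - \frac{321}{38}$ ($Q = \frac{321}{-38} = 321 \left(- \frac{1}{38}\right) = - \frac{321}{38} \approx -8.4474$)
$\frac{3 \left(\frac{4 + 1}{0 - 1} + 3\right)}{Q} - \frac{14}{-452} = \frac{3 \left(\frac{4 + 1}{0 - 1} + 3\right)}{- \frac{321}{38}} - \frac{14}{-452} = 3 \left(\frac{5}{-1} + 3\right) \left(- \frac{38}{321}\right) - - \frac{7}{226} = 3 \left(5 \left(-1\right) + 3\right) \left(- \frac{38}{321}\right) + \frac{7}{226} = 3 \left(-5 + 3\right) \left(- \frac{38}{321}\right) + \frac{7}{226} = 3 \left(-2\right) \left(- \frac{38}{321}\right) + \frac{7}{226} = \left(-6\right) \left(- \frac{38}{321}\right) + \frac{7}{226} = \frac{76}{107} + \frac{7}{226} = \frac{17925}{24182}$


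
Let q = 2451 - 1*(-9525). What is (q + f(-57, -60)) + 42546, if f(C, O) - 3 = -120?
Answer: 54405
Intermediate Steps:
f(C, O) = -117 (f(C, O) = 3 - 120 = -117)
q = 11976 (q = 2451 + 9525 = 11976)
(q + f(-57, -60)) + 42546 = (11976 - 117) + 42546 = 11859 + 42546 = 54405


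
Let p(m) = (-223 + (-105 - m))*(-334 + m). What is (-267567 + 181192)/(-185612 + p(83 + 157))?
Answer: 17275/26444 ≈ 0.65327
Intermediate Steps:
p(m) = (-334 + m)*(-328 - m) (p(m) = (-328 - m)*(-334 + m) = (-334 + m)*(-328 - m))
(-267567 + 181192)/(-185612 + p(83 + 157)) = (-267567 + 181192)/(-185612 + (109552 - (83 + 157)² + 6*(83 + 157))) = -86375/(-185612 + (109552 - 1*240² + 6*240)) = -86375/(-185612 + (109552 - 1*57600 + 1440)) = -86375/(-185612 + (109552 - 57600 + 1440)) = -86375/(-185612 + 53392) = -86375/(-132220) = -86375*(-1/132220) = 17275/26444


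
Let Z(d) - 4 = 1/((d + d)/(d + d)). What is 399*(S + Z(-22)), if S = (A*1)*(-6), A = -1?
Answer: 4389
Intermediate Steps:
Z(d) = 5 (Z(d) = 4 + 1/((d + d)/(d + d)) = 4 + 1/((2*d)/((2*d))) = 4 + 1/((2*d)*(1/(2*d))) = 4 + 1/1 = 4 + 1 = 5)
S = 6 (S = -1*1*(-6) = -1*(-6) = 6)
399*(S + Z(-22)) = 399*(6 + 5) = 399*11 = 4389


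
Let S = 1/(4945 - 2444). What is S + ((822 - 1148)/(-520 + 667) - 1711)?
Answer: -629859196/367647 ≈ -1713.2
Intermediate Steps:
S = 1/2501 ≈ 0.00039984
S + ((822 - 1148)/(-520 + 667) - 1711) = 1/2501 + ((822 - 1148)/(-520 + 667) - 1711) = 1/2501 + (-326/147 - 1711) = 1/2501 - 251843/147 = -629859196/367647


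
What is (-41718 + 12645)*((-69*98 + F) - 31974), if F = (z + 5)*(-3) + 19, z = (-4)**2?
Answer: 1127450940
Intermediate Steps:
z = 16
F = -44 (F = (16 + 5)*(-3) + 19 = 21*(-3) + 19 = -63 + 19 = -44)
(-41718 + 12645)*((-69*98 + F) - 31974) = (-41718 + 12645)*((-69*98 - 44) - 31974) = -29073*((-6762 - 44) - 31974) = -29073*(-6806 - 31974) = -29073*(-38780) = 1127450940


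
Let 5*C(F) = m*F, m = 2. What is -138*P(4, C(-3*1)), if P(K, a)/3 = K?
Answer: -1656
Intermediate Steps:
C(F) = 2*F/5 (C(F) = (2*F)/5 = 2*F/5)
P(K, a) = 3*K
-138*P(4, C(-3*1)) = -414*4 = -138*12 = -1656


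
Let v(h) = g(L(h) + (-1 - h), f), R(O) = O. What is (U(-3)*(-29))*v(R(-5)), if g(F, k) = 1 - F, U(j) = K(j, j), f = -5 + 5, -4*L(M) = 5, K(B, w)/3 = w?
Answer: -1827/4 ≈ -456.75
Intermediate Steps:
K(B, w) = 3*w
L(M) = -5/4 (L(M) = -¼*5 = -5/4)
f = 0
U(j) = 3*j
v(h) = 13/4 + h (v(h) = 1 - (-5/4 + (-1 - h)) = 1 - (-9/4 - h) = 1 + (9/4 + h) = 13/4 + h)
(U(-3)*(-29))*v(R(-5)) = ((3*(-3))*(-29))*(13/4 - 5) = -9*(-29)*(-7/4) = 261*(-7/4) = -1827/4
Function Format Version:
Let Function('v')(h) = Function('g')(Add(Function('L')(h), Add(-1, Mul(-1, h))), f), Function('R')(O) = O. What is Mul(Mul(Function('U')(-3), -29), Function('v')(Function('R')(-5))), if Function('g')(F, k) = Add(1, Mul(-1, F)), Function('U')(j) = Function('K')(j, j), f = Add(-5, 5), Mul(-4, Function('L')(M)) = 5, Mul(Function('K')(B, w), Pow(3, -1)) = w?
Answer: Rational(-1827, 4) ≈ -456.75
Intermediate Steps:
Function('K')(B, w) = Mul(3, w)
Function('L')(M) = Rational(-5, 4) (Function('L')(M) = Mul(Rational(-1, 4), 5) = Rational(-5, 4))
f = 0
Function('U')(j) = Mul(3, j)
Function('v')(h) = Add(Rational(13, 4), h) (Function('v')(h) = Add(1, Mul(-1, Add(Rational(-5, 4), Add(-1, Mul(-1, h))))) = Add(1, Mul(-1, Add(Rational(-9, 4), Mul(-1, h)))) = Add(1, Add(Rational(9, 4), h)) = Add(Rational(13, 4), h))
Mul(Mul(Function('U')(-3), -29), Function('v')(Function('R')(-5))) = Mul(Mul(Mul(3, -3), -29), Add(Rational(13, 4), -5)) = Mul(Mul(-9, -29), Rational(-7, 4)) = Mul(261, Rational(-7, 4)) = Rational(-1827, 4)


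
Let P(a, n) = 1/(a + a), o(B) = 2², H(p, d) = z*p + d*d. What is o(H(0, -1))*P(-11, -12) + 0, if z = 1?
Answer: -2/11 ≈ -0.18182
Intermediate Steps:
H(p, d) = p + d² (H(p, d) = 1*p + d*d = p + d²)
o(B) = 4
P(a, n) = 1/(2*a)
o(H(0, -1))*P(-11, -12) + 0 = 4*((½)/(-11)) + 0 = 4*((½)*(-1/11)) + 0 = 4*(-1/22) + 0 = -2/11 + 0 = -2/11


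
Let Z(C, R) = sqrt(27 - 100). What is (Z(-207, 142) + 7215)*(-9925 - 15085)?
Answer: -180447150 - 25010*I*sqrt(73) ≈ -1.8045e+8 - 2.1369e+5*I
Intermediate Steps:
Z(C, R) = I*sqrt(73) (Z(C, R) = sqrt(-73) = I*sqrt(73))
(Z(-207, 142) + 7215)*(-9925 - 15085) = (I*sqrt(73) + 7215)*(-9925 - 15085) = (7215 + I*sqrt(73))*(-25010) = -180447150 - 25010*I*sqrt(73)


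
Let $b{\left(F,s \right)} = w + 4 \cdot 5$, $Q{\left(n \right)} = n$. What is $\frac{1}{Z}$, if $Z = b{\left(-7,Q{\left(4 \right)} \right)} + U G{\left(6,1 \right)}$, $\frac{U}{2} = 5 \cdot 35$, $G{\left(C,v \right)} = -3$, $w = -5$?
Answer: $- \frac{1}{1035} \approx -0.00096618$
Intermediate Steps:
$b{\left(F,s \right)} = 15$ ($b{\left(F,s \right)} = -5 + 4 \cdot 5 = -5 + 20 = 15$)
$U = 350$ ($U = 2 \cdot 5 \cdot 35 = 2 \cdot 175 = 350$)
$Z = -1035$ ($Z = 15 + 350 \left(-3\right) = 15 - 1050 = -1035$)
$\frac{1}{Z} = \frac{1}{-1035} = - \frac{1}{1035}$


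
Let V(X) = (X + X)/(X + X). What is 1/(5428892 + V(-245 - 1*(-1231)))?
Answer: 1/5428893 ≈ 1.8420e-7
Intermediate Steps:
V(X) = 1 (V(X) = (2*X)/((2*X)) = (2*X)*(1/(2*X)) = 1)
1/(5428892 + V(-245 - 1*(-1231))) = 1/(5428892 + 1) = 1/5428893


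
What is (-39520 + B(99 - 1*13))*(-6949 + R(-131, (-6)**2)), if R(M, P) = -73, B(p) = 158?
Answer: 276399964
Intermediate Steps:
(-39520 + B(99 - 1*13))*(-6949 + R(-131, (-6)**2)) = (-39520 + 158)*(-6949 - 73) = -39362*(-7022) = 276399964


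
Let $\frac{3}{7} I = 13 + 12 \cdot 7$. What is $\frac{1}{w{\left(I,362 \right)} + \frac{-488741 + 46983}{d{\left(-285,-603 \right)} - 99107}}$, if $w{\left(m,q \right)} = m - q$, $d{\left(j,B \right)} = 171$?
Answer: $- \frac{148404}{19470839} \approx -0.0076219$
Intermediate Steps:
$I = \frac{679}{3}$ ($I = \frac{7 \left(13 + 12 \cdot 7\right)}{3} = \frac{7 \left(13 + 84\right)}{3} = \frac{7}{3} \cdot 97 = \frac{679}{3} \approx 226.33$)
$\frac{1}{w{\left(I,362 \right)} + \frac{-488741 + 46983}{d{\left(-285,-603 \right)} - 99107}} = \frac{1}{\left(\frac{679}{3} - 362\right) + \frac{-488741 + 46983}{171 - 99107}} = \frac{1}{\left(\frac{679}{3} - 362\right) - \frac{441758}{-98936}} = \frac{1}{- \frac{407}{3} - - \frac{220879}{49468}} = \frac{1}{- \frac{407}{3} + \frac{220879}{49468}} = \frac{1}{- \frac{19470839}{148404}} = - \frac{148404}{19470839}$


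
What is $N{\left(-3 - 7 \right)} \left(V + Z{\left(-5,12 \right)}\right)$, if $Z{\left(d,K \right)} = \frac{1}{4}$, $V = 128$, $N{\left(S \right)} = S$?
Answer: $- \frac{2565}{2} \approx -1282.5$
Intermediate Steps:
$Z{\left(d,K \right)} = \frac{1}{4}$
$N{\left(-3 - 7 \right)} \left(V + Z{\left(-5,12 \right)}\right) = \left(-3 - 7\right) \left(128 + \frac{1}{4}\right) = \left(-3 - 7\right) \frac{513}{4} = \left(-10\right) \frac{513}{4} = - \frac{2565}{2}$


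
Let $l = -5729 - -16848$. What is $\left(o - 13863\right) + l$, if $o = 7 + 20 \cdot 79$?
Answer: $-1157$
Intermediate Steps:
$l = 11119$ ($l = -5729 + 16848 = 11119$)
$o = 1587$ ($o = 7 + 1580 = 1587$)
$\left(o - 13863\right) + l = \left(1587 - 13863\right) + 11119 = -12276 + 11119 = -1157$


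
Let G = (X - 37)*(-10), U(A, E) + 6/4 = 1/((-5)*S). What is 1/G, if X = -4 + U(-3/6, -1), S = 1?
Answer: 1/427 ≈ 0.0023419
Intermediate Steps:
U(A, E) = -17/10 (U(A, E) = -3/2 + 1/(-5*1) = -3/2 - 1/5*1 = -3/2 - 1/5 = -17/10)
X = -57/10 (X = -4 - 17/10 = -57/10 ≈ -5.7000)
G = 427 (G = (-57/10 - 37)*(-10) = -427/10*(-10) = 427)
1/G = 1/427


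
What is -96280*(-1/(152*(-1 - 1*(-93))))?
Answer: 12035/1748 ≈ 6.8850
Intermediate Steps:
-96280*(-1/(152*(-1 - 1*(-93)))) = -96280*(-1/(152*(-1 + 93))) = -96280/((-152*92)) = -96280/(-13984) = -96280*(-1/13984) = 12035/1748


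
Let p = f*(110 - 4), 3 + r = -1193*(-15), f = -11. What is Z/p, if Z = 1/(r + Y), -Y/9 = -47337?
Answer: -1/517616550 ≈ -1.9319e-9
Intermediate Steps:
Y = 426033 (Y = -9*(-47337) = 426033)
r = 17892 (r = -3 - 1193*(-15) = -3 + 17895 = 17892)
Z = 1/443925 (Z = 1/(17892 + 426033) = 1/443925 ≈ 2.2526e-6)
p = -1166 (p = -11*(110 - 4) = -11*106 = -1166)
Z/p = (1/443925)/(-1166) = (1/443925)*(-1/1166) = -1/517616550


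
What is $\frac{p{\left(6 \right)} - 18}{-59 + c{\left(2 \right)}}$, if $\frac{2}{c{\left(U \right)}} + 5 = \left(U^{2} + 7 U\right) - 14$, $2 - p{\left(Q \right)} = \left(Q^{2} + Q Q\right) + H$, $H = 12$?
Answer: $\frac{100}{61} \approx 1.6393$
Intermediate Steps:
$p{\left(Q \right)} = -10 - 2 Q^{2}$ ($p{\left(Q \right)} = 2 - \left(\left(Q^{2} + Q Q\right) + 12\right) = 2 - \left(\left(Q^{2} + Q^{2}\right) + 12\right) = 2 - \left(2 Q^{2} + 12\right) = 2 - \left(12 + 2 Q^{2}\right) = -10 - 2 Q^{2}$)
$c{\left(U \right)} = \frac{2}{-19 + U^{2} + 7 U}$ ($c{\left(U \right)} = \frac{2}{-5 - \left(14 - U^{2} - 7 U\right)} = \frac{2}{-5 + \left(-14 + U^{2} + 7 U\right)} = \frac{2}{-19 + U^{2} + 7 U}$)
$\frac{p{\left(6 \right)} - 18}{-59 + c{\left(2 \right)}} = \frac{\left(-10 - 2 \cdot 6^{2}\right) - 18}{-59 + \frac{2}{-19 + 2^{2} + 7 \cdot 2}} = \frac{\left(-10 - 72\right) - 18}{-59 + \frac{2}{-19 + 4 + 14}} = \frac{\left(-10 - 72\right) - 18}{-59 + \frac{2}{-1}} = \frac{-82 - 18}{-59 + 2 \left(-1\right)} = - \frac{100}{-59 - 2} = - \frac{100}{-61} = \left(-100\right) \left(- \frac{1}{61}\right) = \frac{100}{61}$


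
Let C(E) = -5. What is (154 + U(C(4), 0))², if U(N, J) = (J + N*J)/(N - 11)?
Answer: 23716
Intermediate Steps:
U(N, J) = (J + J*N)/(-11 + N)
(154 + U(C(4), 0))² = (154 + 0*(1 - 5)/(-11 - 5))² = (154 + 0*(-4)/(-16))² = (154 + 0*(-1/16)*(-4))² = (154 + 0)² = 154² = 23716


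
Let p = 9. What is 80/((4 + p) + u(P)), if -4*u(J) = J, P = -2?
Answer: 160/27 ≈ 5.9259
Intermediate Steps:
u(J) = -J/4
80/((4 + p) + u(P)) = 80/((4 + 9) - ¼*(-2)) = 80/(13 + ½) = 80/(27/2) = 80*(2/27) = 160/27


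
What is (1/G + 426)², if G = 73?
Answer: 967147801/5329 ≈ 1.8149e+5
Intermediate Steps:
(1/G + 426)² = (1/73 + 426)² = (31099/73)² = 967147801/5329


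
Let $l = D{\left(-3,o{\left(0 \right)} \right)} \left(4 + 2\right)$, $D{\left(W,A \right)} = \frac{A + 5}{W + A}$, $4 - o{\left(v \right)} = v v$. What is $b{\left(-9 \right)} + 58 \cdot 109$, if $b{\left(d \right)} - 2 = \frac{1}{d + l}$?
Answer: $\frac{284581}{45} \approx 6324.0$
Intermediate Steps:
$o{\left(v \right)} = 4 - v^{2}$ ($o{\left(v \right)} = 4 - v v = 4 - v^{2}$)
$D{\left(W,A \right)} = \frac{5 + A}{A + W}$
$l = 54$ ($l = \frac{5 + \left(4 - 0^{2}\right)}{\left(4 - 0^{2}\right) - 3} \left(4 + 2\right) = \frac{5 + \left(4 - 0\right)}{\left(4 - 0\right) - 3} \cdot 6 = \frac{5 + \left(4 + 0\right)}{\left(4 + 0\right) - 3} \cdot 6 = \frac{5 + 4}{4 - 3} \cdot 6 = 1^{-1} \cdot 9 \cdot 6 = 1 \cdot 9 \cdot 6 = 9 \cdot 6 = 54$)
$b{\left(d \right)} = 2 + \frac{1}{54 + d}$ ($b{\left(d \right)} = 2 + \frac{1}{d + 54} = 2 + \frac{1}{54 + d}$)
$b{\left(-9 \right)} + 58 \cdot 109 = \frac{109 + 2 \left(-9\right)}{54 - 9} + 58 \cdot 109 = \frac{109 - 18}{45} + 6322 = \frac{1}{45} \cdot 91 + 6322 = \frac{91}{45} + 6322 = \frac{284581}{45}$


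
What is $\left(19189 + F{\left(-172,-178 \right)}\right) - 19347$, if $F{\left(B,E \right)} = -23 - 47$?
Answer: $-228$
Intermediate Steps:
$F{\left(B,E \right)} = -70$ ($F{\left(B,E \right)} = -23 - 47 = -70$)
$\left(19189 + F{\left(-172,-178 \right)}\right) - 19347 = \left(19189 - 70\right) - 19347 = 19119 - 19347 = -228$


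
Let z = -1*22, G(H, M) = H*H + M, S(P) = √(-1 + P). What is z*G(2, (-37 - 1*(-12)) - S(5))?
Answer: 506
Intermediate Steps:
G(H, M) = M + H² (G(H, M) = H² + M = M + H²)
z = -22
z*G(2, (-37 - 1*(-12)) - S(5)) = -22*(((-37 - 1*(-12)) - √(-1 + 5)) + 2²) = -22*(((-37 + 12) - √4) + 4) = -22*((-25 - 1*2) + 4) = -22*((-25 - 2) + 4) = -22*(-27 + 4) = -22*(-23) = 506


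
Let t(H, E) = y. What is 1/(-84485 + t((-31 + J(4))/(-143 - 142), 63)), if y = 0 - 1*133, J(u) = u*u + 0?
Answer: -1/84618 ≈ -1.1818e-5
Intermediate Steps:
J(u) = u**2 (J(u) = u**2 + 0 = u**2)
y = -133 (y = 0 - 133 = -133)
t(H, E) = -133
1/(-84485 + t((-31 + J(4))/(-143 - 142), 63)) = 1/(-84485 - 133) = 1/(-84618) = -1/84618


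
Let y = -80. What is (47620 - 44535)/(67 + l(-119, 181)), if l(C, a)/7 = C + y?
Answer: -3085/1326 ≈ -2.3265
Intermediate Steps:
l(C, a) = -560 + 7*C (l(C, a) = 7*(C - 80) = 7*(-80 + C) = -560 + 7*C)
(47620 - 44535)/(67 + l(-119, 181)) = (47620 - 44535)/(67 + (-560 + 7*(-119))) = 3085/(67 + (-560 - 833)) = 3085/(67 - 1393) = 3085/(-1326) = 3085*(-1/1326) = -3085/1326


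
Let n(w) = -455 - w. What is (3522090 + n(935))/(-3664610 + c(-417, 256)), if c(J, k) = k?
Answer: -1760350/1832177 ≈ -0.96080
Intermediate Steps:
(3522090 + n(935))/(-3664610 + c(-417, 256)) = (3522090 + (-455 - 1*935))/(-3664610 + 256) = (3522090 + (-455 - 935))/(-3664354) = (3522090 - 1390)*(-1/3664354) = 3520700*(-1/3664354) = -1760350/1832177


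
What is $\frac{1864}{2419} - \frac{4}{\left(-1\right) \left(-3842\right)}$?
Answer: $\frac{3575906}{4646899} \approx 0.76953$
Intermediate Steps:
$\frac{1864}{2419} - \frac{4}{\left(-1\right) \left(-3842\right)} = 1864 \cdot \frac{1}{2419} - \frac{4}{3842} = \frac{1864}{2419} - \frac{2}{1921} = \frac{3575906}{4646899}$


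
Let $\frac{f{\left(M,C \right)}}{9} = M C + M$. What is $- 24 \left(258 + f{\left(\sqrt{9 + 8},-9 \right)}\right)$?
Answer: $-6192 + 1728 \sqrt{17} \approx 932.73$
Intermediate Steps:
$f{\left(M,C \right)} = 9 M + 9 C M$ ($f{\left(M,C \right)} = 9 \left(M C + M\right) = 9 \left(C M + M\right) = 9 \left(M + C M\right) = 9 M + 9 C M$)
$- 24 \left(258 + f{\left(\sqrt{9 + 8},-9 \right)}\right) = - 24 \left(258 + 9 \sqrt{9 + 8} \left(1 - 9\right)\right) = - 24 \left(258 + 9 \sqrt{17} \left(-8\right)\right) = - 24 \left(258 - 72 \sqrt{17}\right) = -6192 + 1728 \sqrt{17}$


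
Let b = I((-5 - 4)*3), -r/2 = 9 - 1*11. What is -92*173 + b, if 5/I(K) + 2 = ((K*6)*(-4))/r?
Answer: -509311/32 ≈ -15916.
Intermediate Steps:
r = 4 (r = -2*(9 - 1*11) = -2*(9 - 11) = -2*(-2) = 4)
I(K) = 5/(-2 - 6*K) (I(K) = 5/(-2 + ((K*6)*(-4))/4) = 5/(-2 + ((6*K)*(-4))*(¼)) = 5/(-2 - 24*K*(¼)) = 5/(-2 - 6*K))
b = 1/32 (b = -5/(2 + 6*((-5 - 4)*3)) = -5/(2 + 6*(-9*3)) = -5/(2 + 6*(-27)) = -5/(2 - 162) = -5/(-160) = -5*(-1/160) = 1/32 ≈ 0.031250)
-92*173 + b = -92*173 + 1/32 = -15916 + 1/32 = -509311/32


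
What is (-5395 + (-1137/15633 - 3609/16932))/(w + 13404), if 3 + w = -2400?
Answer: -158680127089/323549134884 ≈ -0.49044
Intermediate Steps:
w = -2403 (w = -3 - 2400 = -2403)
(-5395 + (-1137/15633 - 3609/16932))/(w + 13404) = (-5395 + (-1137/15633 - 3609/16932))/(-2403 + 13404) = (-5395 + (-1137*1/15633 - 3609*1/16932))/11001 = (-5395 + (-379/5211 - 1203/5644))*(1/11001) = (-5395 - 8407909/29410884)*(1/11001) = -158680127089/29410884*1/11001 = -158680127089/323549134884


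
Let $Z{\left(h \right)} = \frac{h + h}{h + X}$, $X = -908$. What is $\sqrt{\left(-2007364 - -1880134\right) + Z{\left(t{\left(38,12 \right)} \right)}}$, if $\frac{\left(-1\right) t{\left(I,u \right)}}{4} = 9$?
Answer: $\frac{i \sqrt{1771549458}}{118} \approx 356.69 i$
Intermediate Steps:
$t{\left(I,u \right)} = -36$ ($t{\left(I,u \right)} = \left(-4\right) 9 = -36$)
$Z{\left(h \right)} = \frac{2 h}{-908 + h}$ ($Z{\left(h \right)} = \frac{h + h}{h - 908} = \frac{2 h}{-908 + h}$)
$\sqrt{\left(-2007364 - -1880134\right) + Z{\left(t{\left(38,12 \right)} \right)}} = \sqrt{\left(-2007364 - -1880134\right) + 2 \left(-36\right) \frac{1}{-908 - 36}} = \sqrt{\left(-2007364 + 1880134\right) + 2 \left(-36\right) \frac{1}{-944}} = \sqrt{-127230 + 2 \left(-36\right) \left(- \frac{1}{944}\right)} = \sqrt{-127230 + \frac{9}{118}} = \sqrt{- \frac{15013131}{118}} = \frac{i \sqrt{1771549458}}{118}$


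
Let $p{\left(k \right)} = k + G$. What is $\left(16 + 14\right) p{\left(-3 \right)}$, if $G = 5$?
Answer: $60$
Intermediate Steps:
$p{\left(k \right)} = 5 + k$ ($p{\left(k \right)} = k + 5 = 5 + k$)
$\left(16 + 14\right) p{\left(-3 \right)} = \left(16 + 14\right) \left(5 - 3\right) = 30 \cdot 2 = 60$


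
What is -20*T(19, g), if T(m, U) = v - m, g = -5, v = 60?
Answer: -820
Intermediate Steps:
T(m, U) = 60 - m
-20*T(19, g) = -20*(60 - 1*19) = -20*(60 - 19) = -20*41 = -820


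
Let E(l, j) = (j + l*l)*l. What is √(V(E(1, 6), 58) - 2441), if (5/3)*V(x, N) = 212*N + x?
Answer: 8*√1930/5 ≈ 70.291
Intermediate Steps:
E(l, j) = l*(j + l²) (E(l, j) = (j + l²)*l = l*(j + l²))
V(x, N) = 3*x/5 + 636*N/5 (V(x, N) = 3*(212*N + x)/5 = 3*(x + 212*N)/5 = 3*x/5 + 636*N/5)
√(V(E(1, 6), 58) - 2441) = √((3*(1*(6 + 1²))/5 + (636/5)*58) - 2441) = √((3*(1*(6 + 1))/5 + 36888/5) - 2441) = √((3*(1*7)/5 + 36888/5) - 2441) = √(((⅗)*7 + 36888/5) - 2441) = √((21/5 + 36888/5) - 2441) = √(36909/5 - 2441) = √(24704/5) = 8*√1930/5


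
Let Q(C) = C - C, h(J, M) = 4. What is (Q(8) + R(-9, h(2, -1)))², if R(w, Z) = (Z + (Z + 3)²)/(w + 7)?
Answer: 2809/4 ≈ 702.25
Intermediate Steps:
Q(C) = 0
R(w, Z) = (Z + (3 + Z)²)/(7 + w)
(Q(8) + R(-9, h(2, -1)))² = (0 + (4 + (3 + 4)²)/(7 - 9))² = (0 + (4 + 7²)/(-2))² = (0 - (4 + 49)/2)² = (0 - ½*53)² = (0 - 53/2)² = (-53/2)² = 2809/4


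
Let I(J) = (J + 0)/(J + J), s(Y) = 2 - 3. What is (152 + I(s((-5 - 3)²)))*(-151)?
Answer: -46055/2 ≈ -23028.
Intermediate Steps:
s(Y) = -1
I(J) = ½ (I(J) = J/((2*J)) = J*(1/(2*J)) = ½)
(152 + I(s((-5 - 3)²)))*(-151) = (152 + ½)*(-151) = (305/2)*(-151) = -46055/2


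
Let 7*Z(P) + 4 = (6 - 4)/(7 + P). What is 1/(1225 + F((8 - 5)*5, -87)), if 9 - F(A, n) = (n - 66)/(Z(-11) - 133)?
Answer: 1871/2306672 ≈ 0.00081113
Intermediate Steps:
Z(P) = -4/7 + 2/(7*(7 + P)) (Z(P) = -4/7 + ((6 - 4)/(7 + P))/7 = -4/7 + (2/(7 + P))/7 = -4/7 + 2/(7*(7 + P)))
F(A, n) = 15915/1871 + 14*n/1871 (F(A, n) = 9 - (n - 66)/(2*(-13 - 2*(-11))/(7*(7 - 11)) - 133) = 9 - (-66 + n)/((2/7)*(-13 + 22)/(-4) - 133) = 9 - (-66 + n)/((2/7)*(-¼)*9 - 133) = 9 - (-66 + n)/(-9/14 - 133) = 9 - (-66 + n)/(-1871/14) = 9 - (-66 + n)*(-14)/1871 = 9 - (924/1871 - 14*n/1871) = 9 + (-924/1871 + 14*n/1871) = 15915/1871 + 14*n/1871)
1/(1225 + F((8 - 5)*5, -87)) = 1/(1225 + (15915/1871 + (14/1871)*(-87))) = 1/(1225 + (15915/1871 - 1218/1871)) = 1/(1225 + 14697/1871) = 1/(2306672/1871) = 1871/2306672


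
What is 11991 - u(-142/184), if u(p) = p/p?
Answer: 11990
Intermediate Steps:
u(p) = 1
11991 - u(-142/184) = 11991 - 1*1 = 11991 - 1 = 11990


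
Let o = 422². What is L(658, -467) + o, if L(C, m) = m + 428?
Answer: 178045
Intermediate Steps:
L(C, m) = 428 + m
o = 178084
L(658, -467) + o = (428 - 467) + 178084 = -39 + 178084 = 178045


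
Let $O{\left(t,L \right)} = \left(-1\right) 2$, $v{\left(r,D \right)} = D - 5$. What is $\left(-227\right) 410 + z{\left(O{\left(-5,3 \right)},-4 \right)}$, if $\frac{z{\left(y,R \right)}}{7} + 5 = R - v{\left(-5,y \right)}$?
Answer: $-93084$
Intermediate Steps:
$v{\left(r,D \right)} = -5 + D$ ($v{\left(r,D \right)} = D - 5 = -5 + D$)
$O{\left(t,L \right)} = -2$
$z{\left(y,R \right)} = - 7 y + 7 R$ ($z{\left(y,R \right)} = -35 + 7 \left(R - \left(-5 + y\right)\right) = -35 + 7 \left(5 + R - y\right) = -35 + \left(35 - 7 y + 7 R\right) = - 7 y + 7 R$)
$\left(-227\right) 410 + z{\left(O{\left(-5,3 \right)},-4 \right)} = \left(-227\right) 410 + \left(\left(-7\right) \left(-2\right) + 7 \left(-4\right)\right) = -93070 + \left(14 - 28\right) = -93070 - 14 = -93084$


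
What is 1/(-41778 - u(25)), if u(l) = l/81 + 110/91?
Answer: -7371/307956823 ≈ -2.3935e-5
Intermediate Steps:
u(l) = 110/91 + l/81 (u(l) = l*(1/81) + 110*(1/91) = l/81 + 110/91 = 110/91 + l/81)
1/(-41778 - u(25)) = 1/(-41778 - (110/91 + (1/81)*25)) = 1/(-41778 - (110/91 + 25/81)) = 1/(-41778 - 1*11185/7371) = 1/(-41778 - 11185/7371) = 1/(-307956823/7371) = -7371/307956823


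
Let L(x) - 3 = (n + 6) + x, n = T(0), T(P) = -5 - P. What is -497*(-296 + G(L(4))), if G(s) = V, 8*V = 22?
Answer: 582981/4 ≈ 1.4575e+5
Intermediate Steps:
n = -5 (n = -5 - 1*0 = -5 + 0 = -5)
L(x) = 4 + x (L(x) = 3 + ((-5 + 6) + x) = 3 + (1 + x) = 4 + x)
V = 11/4 (V = (⅛)*22 = 11/4 ≈ 2.7500)
G(s) = 11/4
-497*(-296 + G(L(4))) = -497*(-296 + 11/4) = -497*(-1173/4) = 582981/4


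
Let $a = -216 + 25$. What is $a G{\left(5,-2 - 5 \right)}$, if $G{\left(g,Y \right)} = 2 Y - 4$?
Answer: $3438$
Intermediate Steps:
$G{\left(g,Y \right)} = -4 + 2 Y$
$a = -191$
$a G{\left(5,-2 - 5 \right)} = - 191 \left(-4 + 2 \left(-2 - 5\right)\right) = - 191 \left(-4 + 2 \left(-7\right)\right) = - 191 \left(-4 - 14\right) = \left(-191\right) \left(-18\right) = 3438$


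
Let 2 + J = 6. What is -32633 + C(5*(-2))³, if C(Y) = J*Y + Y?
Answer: -157633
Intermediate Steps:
J = 4 (J = -2 + 6 = 4)
C(Y) = 5*Y (C(Y) = 4*Y + Y = 5*Y)
-32633 + C(5*(-2))³ = -32633 + (5*(5*(-2)))³ = -32633 + (5*(-10))³ = -32633 + (-50)³ = -32633 - 125000 = -157633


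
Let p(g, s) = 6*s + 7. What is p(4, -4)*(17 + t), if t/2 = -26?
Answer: 595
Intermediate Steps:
t = -52 (t = 2*(-26) = -52)
p(g, s) = 7 + 6*s
p(4, -4)*(17 + t) = (7 + 6*(-4))*(17 - 52) = (7 - 24)*(-35) = -17*(-35) = 595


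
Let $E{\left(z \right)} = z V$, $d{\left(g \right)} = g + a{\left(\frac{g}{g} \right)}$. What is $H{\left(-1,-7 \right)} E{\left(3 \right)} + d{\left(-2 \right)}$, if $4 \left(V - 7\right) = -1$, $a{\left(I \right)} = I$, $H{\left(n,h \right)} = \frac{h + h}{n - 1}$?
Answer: $\frac{563}{4} \approx 140.75$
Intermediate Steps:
$H{\left(n,h \right)} = \frac{2 h}{-1 + n}$
$V = \frac{27}{4}$ ($V = 7 + \frac{1}{4} \left(-1\right) = 7 - \frac{1}{4} = \frac{27}{4} \approx 6.75$)
$d{\left(g \right)} = 1 + g$ ($d{\left(g \right)} = g + \frac{g}{g} = g + 1 = 1 + g$)
$E{\left(z \right)} = \frac{27 z}{4}$ ($E{\left(z \right)} = z \frac{27}{4} = \frac{27 z}{4}$)
$H{\left(-1,-7 \right)} E{\left(3 \right)} + d{\left(-2 \right)} = 2 \left(-7\right) \frac{1}{-1 - 1} \cdot \frac{27}{4} \cdot 3 + \left(1 - 2\right) = 2 \left(-7\right) \frac{1}{-2} \cdot \frac{81}{4} - 1 = 2 \left(-7\right) \left(- \frac{1}{2}\right) \frac{81}{4} - 1 = 7 \cdot \frac{81}{4} - 1 = \frac{567}{4} - 1 = \frac{563}{4}$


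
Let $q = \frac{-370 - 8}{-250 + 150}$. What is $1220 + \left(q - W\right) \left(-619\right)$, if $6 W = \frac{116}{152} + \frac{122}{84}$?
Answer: $- \frac{53341327}{59850} \approx -891.25$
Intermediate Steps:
$q = \frac{189}{50}$ ($q = - \frac{378}{-100} = \left(-378\right) \left(- \frac{1}{100}\right) = \frac{189}{50} \approx 3.78$)
$W = \frac{442}{1197}$ ($W = \frac{\frac{116}{152} + \frac{122}{84}}{6} = \frac{116 \cdot \frac{1}{152} + 122 \cdot \frac{1}{84}}{6} = \frac{\frac{29}{38} + \frac{61}{42}}{6} = \frac{1}{6} \cdot \frac{884}{399} = \frac{442}{1197} \approx 0.36926$)
$1220 + \left(q - W\right) \left(-619\right) = 1220 + \left(\frac{189}{50} - \frac{442}{1197}\right) \left(-619\right) = 1220 + \frac{204133}{59850} \left(-619\right) = 1220 - \frac{126358327}{59850} = - \frac{53341327}{59850}$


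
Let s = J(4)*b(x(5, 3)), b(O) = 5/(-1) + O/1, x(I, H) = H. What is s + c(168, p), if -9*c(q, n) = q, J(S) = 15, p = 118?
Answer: -146/3 ≈ -48.667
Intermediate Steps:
c(q, n) = -q/9
b(O) = -5 + O (b(O) = 5*(-1) + O*1 = -5 + O)
s = -30 (s = 15*(-5 + 3) = 15*(-2) = -30)
s + c(168, p) = -30 - 1/9*168 = -30 - 56/3 = -146/3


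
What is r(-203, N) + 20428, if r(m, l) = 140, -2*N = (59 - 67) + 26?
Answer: 20568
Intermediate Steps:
N = -9 (N = -((59 - 67) + 26)/2 = -(-8 + 26)/2 = -1/2*18 = -9)
r(-203, N) + 20428 = 140 + 20428 = 20568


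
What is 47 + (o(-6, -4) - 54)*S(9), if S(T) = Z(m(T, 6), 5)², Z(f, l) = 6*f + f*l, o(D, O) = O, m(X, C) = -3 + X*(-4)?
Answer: -10674331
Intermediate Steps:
m(X, C) = -3 - 4*X
S(T) = (-33 - 44*T)² (S(T) = ((-3 - 4*T)*(6 + 5))² = ((-3 - 4*T)*11)² = (-33 - 44*T)²)
47 + (o(-6, -4) - 54)*S(9) = 47 + (-4 - 54)*(121*(3 + 4*9)²) = 47 - 7018*(3 + 36)² = 47 - 7018*39² = 47 - 7018*1521 = 47 - 58*184041 = 47 - 10674378 = -10674331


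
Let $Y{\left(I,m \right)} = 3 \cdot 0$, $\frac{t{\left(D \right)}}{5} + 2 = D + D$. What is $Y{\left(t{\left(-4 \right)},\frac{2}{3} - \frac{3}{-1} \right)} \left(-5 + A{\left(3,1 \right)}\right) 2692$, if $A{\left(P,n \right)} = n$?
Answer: $0$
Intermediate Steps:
$t{\left(D \right)} = -10 + 10 D$ ($t{\left(D \right)} = -10 + 5 \left(D + D\right) = -10 + 5 \cdot 2 D = -10 + 10 D$)
$Y{\left(I,m \right)} = 0$
$Y{\left(t{\left(-4 \right)},\frac{2}{3} - \frac{3}{-1} \right)} \left(-5 + A{\left(3,1 \right)}\right) 2692 = 0 \left(-5 + 1\right) 2692 = 0 \left(-4\right) 2692 = 0 \cdot 2692 = 0$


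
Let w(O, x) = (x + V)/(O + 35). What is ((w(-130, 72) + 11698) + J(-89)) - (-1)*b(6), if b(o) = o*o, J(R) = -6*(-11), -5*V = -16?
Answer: 5604624/475 ≈ 11799.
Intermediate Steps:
V = 16/5 (V = -1/5*(-16) = 16/5 ≈ 3.2000)
J(R) = 66
w(O, x) = (16/5 + x)/(35 + O) (w(O, x) = (x + 16/5)/(O + 35) = (16/5 + x)/(35 + O))
b(o) = o**2
((w(-130, 72) + 11698) + J(-89)) - (-1)*b(6) = (((16/5 + 72)/(35 - 130) + 11698) + 66) - (-1)*6**2 = (((376/5)/(-95) + 11698) + 66) - (-1)*36 = ((-1/95*376/5 + 11698) + 66) - 1*(-36) = ((-376/475 + 11698) + 66) + 36 = (5556174/475 + 66) + 36 = 5587524/475 + 36 = 5604624/475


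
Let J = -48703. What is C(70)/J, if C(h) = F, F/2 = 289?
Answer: -578/48703 ≈ -0.011868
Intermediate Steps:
F = 578 (F = 2*289 = 578)
C(h) = 578
C(70)/J = 578/(-48703) = 578*(-1/48703) = -578/48703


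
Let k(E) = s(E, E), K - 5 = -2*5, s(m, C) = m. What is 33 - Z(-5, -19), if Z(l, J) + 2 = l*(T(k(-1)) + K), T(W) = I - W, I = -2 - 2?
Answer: -5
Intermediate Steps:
K = -5 (K = 5 - 2*5 = 5 - 10 = -5)
k(E) = E
I = -4
T(W) = -4 - W
Z(l, J) = -2 - 8*l (Z(l, J) = -2 + l*((-4 - 1*(-1)) - 5) = -2 + l*((-4 + 1) - 5) = -2 + l*(-3 - 5) = -2 + l*(-8) = -2 - 8*l)
33 - Z(-5, -19) = 33 - (-2 - 8*(-5)) = 33 - (-2 + 40) = 33 - 1*38 = 33 - 38 = -5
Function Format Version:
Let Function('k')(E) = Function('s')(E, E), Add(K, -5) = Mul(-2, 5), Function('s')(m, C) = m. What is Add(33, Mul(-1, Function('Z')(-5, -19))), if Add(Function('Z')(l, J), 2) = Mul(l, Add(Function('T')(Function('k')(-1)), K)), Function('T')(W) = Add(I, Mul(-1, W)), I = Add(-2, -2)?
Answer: -5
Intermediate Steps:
K = -5 (K = Add(5, Mul(-2, 5)) = Add(5, -10) = -5)
Function('k')(E) = E
I = -4
Function('T')(W) = Add(-4, Mul(-1, W))
Function('Z')(l, J) = Add(-2, Mul(-8, l)) (Function('Z')(l, J) = Add(-2, Mul(l, Add(Add(-4, Mul(-1, -1)), -5))) = Add(-2, Mul(l, Add(Add(-4, 1), -5))) = Add(-2, Mul(l, Add(-3, -5))) = Add(-2, Mul(l, -8)) = Add(-2, Mul(-8, l)))
Add(33, Mul(-1, Function('Z')(-5, -19))) = Add(33, Mul(-1, Add(-2, Mul(-8, -5)))) = Add(33, Mul(-1, Add(-2, 40))) = Add(33, Mul(-1, 38)) = Add(33, -38) = -5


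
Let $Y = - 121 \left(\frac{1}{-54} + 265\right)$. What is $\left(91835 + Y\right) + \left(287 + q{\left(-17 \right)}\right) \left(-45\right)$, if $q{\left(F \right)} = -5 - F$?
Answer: $\frac{2501131}{54} \approx 46317.0$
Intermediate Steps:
$Y = - \frac{1731389}{54}$ ($Y = - 121 \left(- \frac{1}{54} + 265\right) = \left(-121\right) \frac{14309}{54} = - \frac{1731389}{54} \approx -32063.0$)
$\left(91835 + Y\right) + \left(287 + q{\left(-17 \right)}\right) \left(-45\right) = \left(91835 - \frac{1731389}{54}\right) + \left(287 - -12\right) \left(-45\right) = \frac{3227701}{54} + \left(287 + \left(-5 + 17\right)\right) \left(-45\right) = \frac{3227701}{54} + \left(287 + 12\right) \left(-45\right) = \frac{3227701}{54} + 299 \left(-45\right) = \frac{3227701}{54} - 13455 = \frac{2501131}{54}$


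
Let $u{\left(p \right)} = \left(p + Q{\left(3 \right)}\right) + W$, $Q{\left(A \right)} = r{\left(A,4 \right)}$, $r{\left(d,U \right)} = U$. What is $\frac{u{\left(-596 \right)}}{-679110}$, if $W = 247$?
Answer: $\frac{23}{45274} \approx 0.00050802$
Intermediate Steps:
$Q{\left(A \right)} = 4$
$u{\left(p \right)} = 251 + p$ ($u{\left(p \right)} = \left(p + 4\right) + 247 = \left(4 + p\right) + 247 = 251 + p$)
$\frac{u{\left(-596 \right)}}{-679110} = \frac{251 - 596}{-679110} = \left(-345\right) \left(- \frac{1}{679110}\right) = \frac{23}{45274}$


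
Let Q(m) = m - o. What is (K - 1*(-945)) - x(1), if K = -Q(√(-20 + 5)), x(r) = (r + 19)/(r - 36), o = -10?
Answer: 6549/7 - I*√15 ≈ 935.57 - 3.873*I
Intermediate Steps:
Q(m) = 10 + m (Q(m) = m - 1*(-10) = m + 10 = 10 + m)
x(r) = (19 + r)/(-36 + r)
K = -10 - I*√15 (K = -(10 + √(-20 + 5)) = -(10 + √(-15)) = -(10 + I*√15) = -10 - I*√15 ≈ -10.0 - 3.873*I)
(K - 1*(-945)) - x(1) = ((-10 - I*√15) - 1*(-945)) - (19 + 1)/(-36 + 1) = ((-10 - I*√15) + 945) - 20/(-35) = (935 - I*√15) - (-1)*20/35 = (935 - I*√15) - 1*(-4/7) = (935 - I*√15) + 4/7 = 6549/7 - I*√15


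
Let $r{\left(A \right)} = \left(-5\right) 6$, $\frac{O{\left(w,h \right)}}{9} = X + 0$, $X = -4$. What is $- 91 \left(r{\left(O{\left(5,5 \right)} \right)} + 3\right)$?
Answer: $2457$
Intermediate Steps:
$O{\left(w,h \right)} = -36$ ($O{\left(w,h \right)} = 9 \left(-4 + 0\right) = 9 \left(-4\right) = -36$)
$r{\left(A \right)} = -30$
$- 91 \left(r{\left(O{\left(5,5 \right)} \right)} + 3\right) = - 91 \left(-30 + 3\right) = \left(-91\right) \left(-27\right) = 2457$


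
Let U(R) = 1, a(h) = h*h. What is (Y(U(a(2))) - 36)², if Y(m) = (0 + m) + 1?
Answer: 1156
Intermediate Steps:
a(h) = h²
Y(m) = 1 + m (Y(m) = m + 1 = 1 + m)
(Y(U(a(2))) - 36)² = ((1 + 1) - 36)² = (2 - 36)² = (-34)² = 1156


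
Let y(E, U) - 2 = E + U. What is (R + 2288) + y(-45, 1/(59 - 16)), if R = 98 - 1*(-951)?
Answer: 141643/43 ≈ 3294.0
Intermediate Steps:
R = 1049 (R = 98 + 951 = 1049)
y(E, U) = 2 + E + U (y(E, U) = 2 + (E + U) = 2 + E + U)
(R + 2288) + y(-45, 1/(59 - 16)) = (1049 + 2288) + (2 - 45 + 1/(59 - 16)) = 3337 + (2 - 45 + 1/43) = 3337 - 1848/43 = 141643/43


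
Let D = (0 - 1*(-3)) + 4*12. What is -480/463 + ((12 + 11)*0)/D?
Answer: -480/463 ≈ -1.0367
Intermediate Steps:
D = 51 (D = (0 + 3) + 48 = 3 + 48 = 51)
-480/463 + ((12 + 11)*0)/D = -480/463 + ((12 + 11)*0)/51 = -480*1/463 + (23*0)*(1/51) = -480/463 + 0*(1/51) = -480/463 + 0 = -480/463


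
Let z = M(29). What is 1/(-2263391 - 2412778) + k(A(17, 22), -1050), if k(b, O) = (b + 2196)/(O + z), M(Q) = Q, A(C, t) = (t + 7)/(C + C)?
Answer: -349277125831/162328530666 ≈ -2.1517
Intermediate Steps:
A(C, t) = (7 + t)/(2*C) (A(C, t) = (7 + t)/((2*C)) = (7 + t)*(1/(2*C)) = (7 + t)/(2*C))
z = 29
k(b, O) = (2196 + b)/(29 + O) (k(b, O) = (b + 2196)/(O + 29) = (2196 + b)/(29 + O))
1/(-2263391 - 2412778) + k(A(17, 22), -1050) = 1/(-2263391 - 2412778) + (2196 + (½)*(7 + 22)/17)/(29 - 1050) = 1/(-4676169) + (2196 + (½)*(1/17)*29)/(-1021) = -1/4676169 - (2196 + 29/34)/1021 = -1/4676169 - 1/1021*74693/34 = -1/4676169 - 74693/34714 = -349277125831/162328530666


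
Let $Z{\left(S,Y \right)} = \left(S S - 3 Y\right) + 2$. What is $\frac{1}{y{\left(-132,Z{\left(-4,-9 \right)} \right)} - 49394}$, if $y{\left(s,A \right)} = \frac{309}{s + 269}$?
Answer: $- \frac{137}{6766669} \approx -2.0246 \cdot 10^{-5}$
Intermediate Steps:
$Z{\left(S,Y \right)} = 2 + S^{2} - 3 Y$ ($Z{\left(S,Y \right)} = \left(S^{2} - 3 Y\right) + 2 = 2 + S^{2} - 3 Y$)
$y{\left(s,A \right)} = \frac{309}{269 + s}$
$\frac{1}{y{\left(-132,Z{\left(-4,-9 \right)} \right)} - 49394} = \frac{1}{\frac{309}{269 - 132} - 49394} = \frac{1}{\frac{309}{137} - 49394} = \frac{1}{- \frac{6766669}{137}} = - \frac{137}{6766669}$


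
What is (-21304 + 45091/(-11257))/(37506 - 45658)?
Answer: 239864219/91767064 ≈ 2.6138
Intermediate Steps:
(-21304 + 45091/(-11257))/(37506 - 45658) = (-21304 + 45091*(-1/11257))/(-8152) = (-21304 - 45091/11257)*(-1/8152) = -239864219/11257*(-1/8152) = 239864219/91767064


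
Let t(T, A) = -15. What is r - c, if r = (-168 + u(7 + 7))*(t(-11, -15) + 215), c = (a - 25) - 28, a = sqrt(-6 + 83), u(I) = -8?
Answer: -35147 - sqrt(77) ≈ -35156.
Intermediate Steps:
a = sqrt(77) ≈ 8.7750
c = -53 + sqrt(77) (c = (sqrt(77) - 25) - 28 = (-25 + sqrt(77)) - 28 = -53 + sqrt(77) ≈ -44.225)
r = -35200 (r = (-168 - 8)*(-15 + 215) = -176*200 = -35200)
r - c = -35200 - (-53 + sqrt(77)) = -35200 + (53 - sqrt(77)) = -35147 - sqrt(77)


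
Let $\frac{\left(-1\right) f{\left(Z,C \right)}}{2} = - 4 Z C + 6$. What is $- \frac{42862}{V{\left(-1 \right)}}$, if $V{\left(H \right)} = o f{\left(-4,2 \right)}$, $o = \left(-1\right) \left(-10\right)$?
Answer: $\frac{21431}{380} \approx 56.397$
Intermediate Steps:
$o = 10$
$f{\left(Z,C \right)} = -12 + 8 C Z$ ($f{\left(Z,C \right)} = - 2 \left(- 4 Z C + 6\right) = - 2 \left(- 4 C Z + 6\right) = - 2 \left(6 - 4 C Z\right) = -12 + 8 C Z$)
$V{\left(H \right)} = -760$ ($V{\left(H \right)} = 10 \left(-12 + 8 \cdot 2 \left(-4\right)\right) = 10 \left(-12 - 64\right) = 10 \left(-76\right) = -760$)
$- \frac{42862}{V{\left(-1 \right)}} = - \frac{42862}{-760} = \left(-42862\right) \left(- \frac{1}{760}\right) = \frac{21431}{380}$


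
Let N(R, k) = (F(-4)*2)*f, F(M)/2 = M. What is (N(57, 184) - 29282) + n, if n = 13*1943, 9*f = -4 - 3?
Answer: -36095/9 ≈ -4010.6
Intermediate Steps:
F(M) = 2*M
f = -7/9 (f = (-4 - 3)/9 = (⅑)*(-7) = -7/9 ≈ -0.77778)
n = 25259
N(R, k) = 112/9 (N(R, k) = ((2*(-4))*2)*(-7/9) = -8*2*(-7/9) = -16*(-7/9) = 112/9)
(N(57, 184) - 29282) + n = (112/9 - 29282) + 25259 = -263426/9 + 25259 = -36095/9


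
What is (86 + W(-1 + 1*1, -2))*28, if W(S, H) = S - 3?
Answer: 2324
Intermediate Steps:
W(S, H) = -3 + S
(86 + W(-1 + 1*1, -2))*28 = (86 + (-3 + (-1 + 1*1)))*28 = (86 + (-3 + (-1 + 1)))*28 = (86 + (-3 + 0))*28 = (86 - 3)*28 = 83*28 = 2324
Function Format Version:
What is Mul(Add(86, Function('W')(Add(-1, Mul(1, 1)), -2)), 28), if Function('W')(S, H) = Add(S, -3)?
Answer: 2324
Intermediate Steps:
Function('W')(S, H) = Add(-3, S)
Mul(Add(86, Function('W')(Add(-1, Mul(1, 1)), -2)), 28) = Mul(Add(86, Add(-3, Add(-1, Mul(1, 1)))), 28) = Mul(Add(86, Add(-3, Add(-1, 1))), 28) = Mul(Add(86, Add(-3, 0)), 28) = Mul(Add(86, -3), 28) = Mul(83, 28) = 2324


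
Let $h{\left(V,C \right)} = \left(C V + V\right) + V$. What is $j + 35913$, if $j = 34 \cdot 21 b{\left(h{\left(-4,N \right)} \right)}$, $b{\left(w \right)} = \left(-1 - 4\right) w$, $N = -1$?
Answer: $50193$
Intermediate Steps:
$h{\left(V,C \right)} = 2 V + C V$ ($h{\left(V,C \right)} = \left(V + C V\right) + V = 2 V + C V$)
$b{\left(w \right)} = - 5 w$
$j = 14280$ ($j = 34 \cdot 21 \left(- 5 \left(- 4 \left(2 - 1\right)\right)\right) = 714 \left(- 5 \left(\left(-4\right) 1\right)\right) = 714 \left(\left(-5\right) \left(-4\right)\right) = 714 \cdot 20 = 14280$)
$j + 35913 = 14280 + 35913 = 50193$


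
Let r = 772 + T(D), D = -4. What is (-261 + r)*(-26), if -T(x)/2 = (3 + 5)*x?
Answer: -14950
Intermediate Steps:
T(x) = -16*x (T(x) = -2*(3 + 5)*x = -16*x)
r = 836 (r = 772 - 16*(-4) = 772 + 64 = 836)
(-261 + r)*(-26) = (-261 + 836)*(-26) = 575*(-26) = -14950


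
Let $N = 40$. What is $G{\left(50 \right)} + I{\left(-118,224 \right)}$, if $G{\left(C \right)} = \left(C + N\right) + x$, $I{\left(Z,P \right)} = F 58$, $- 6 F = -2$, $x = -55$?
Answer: $\frac{163}{3} \approx 54.333$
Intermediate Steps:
$F = \frac{1}{3}$ ($F = \left(- \frac{1}{6}\right) \left(-2\right) = \frac{1}{3} \approx 0.33333$)
$I{\left(Z,P \right)} = \frac{58}{3}$ ($I{\left(Z,P \right)} = \frac{1}{3} \cdot 58 = \frac{58}{3}$)
$G{\left(C \right)} = -15 + C$ ($G{\left(C \right)} = \left(C + 40\right) - 55 = \left(40 + C\right) - 55 = -15 + C$)
$G{\left(50 \right)} + I{\left(-118,224 \right)} = \left(-15 + 50\right) + \frac{58}{3} = 35 + \frac{58}{3} = \frac{163}{3}$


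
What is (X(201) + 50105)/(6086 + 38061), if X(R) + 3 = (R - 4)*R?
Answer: 89699/44147 ≈ 2.0318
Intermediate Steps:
X(R) = -3 + R*(-4 + R) (X(R) = -3 + (R - 4)*R = -3 + (-4 + R)*R = -3 + R*(-4 + R))
(X(201) + 50105)/(6086 + 38061) = ((-3 + 201² - 4*201) + 50105)/(6086 + 38061) = ((-3 + 40401 - 804) + 50105)/44147 = (39594 + 50105)*(1/44147) = 89699*(1/44147) = 89699/44147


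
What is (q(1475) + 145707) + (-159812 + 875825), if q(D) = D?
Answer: 863195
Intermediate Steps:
(q(1475) + 145707) + (-159812 + 875825) = (1475 + 145707) + (-159812 + 875825) = 147182 + 716013 = 863195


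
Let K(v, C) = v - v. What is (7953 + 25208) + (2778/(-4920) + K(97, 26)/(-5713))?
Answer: 27191557/820 ≈ 33160.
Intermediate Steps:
K(v, C) = 0
(7953 + 25208) + (2778/(-4920) + K(97, 26)/(-5713)) = (7953 + 25208) + (2778/(-4920) + 0/(-5713)) = 33161 + (2778*(-1/4920) + 0*(-1/5713)) = 33161 + (-463/820 + 0) = 33161 - 463/820 = 27191557/820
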